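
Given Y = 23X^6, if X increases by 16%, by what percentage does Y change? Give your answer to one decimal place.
143.6%

For Y = 23X^6:
If X → X(1 + 0.16)
Then Y → Y · (1 + 0.16)^6
     ≈ Y · 2.4364

Percentage change = ((1 + 0.16)^6 − 1) × 100% ≈ 143.6%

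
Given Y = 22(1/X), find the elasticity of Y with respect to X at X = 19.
Elasticity = -1

Elasticity = (dY/dX) · (X/Y)

dY/dX = -22/X²
At X = 19: dY/dX = -22/361, Y = 22/19

Elasticity = (-22/361) · (19 / (22/19)) = -1

Interpretation: for a small percentage change in X, the percentage change in Y is approximately -1.00 times as large.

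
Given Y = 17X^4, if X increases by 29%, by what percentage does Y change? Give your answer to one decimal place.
176.9%

For Y = 17X^4:
If X → X(1 + 0.29)
Then Y → Y · (1 + 0.29)^4
     ≈ Y · 2.7692

Percentage change = ((1 + 0.29)^4 − 1) × 100% ≈ 176.9%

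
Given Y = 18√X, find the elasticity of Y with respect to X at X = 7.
Elasticity = 1/2

Elasticity = (dY/dX) · (X/Y)

dY/dX = 9/√X
At X = 7: dY/dX = 9·√7/7, Y = 18·√7

Elasticity = (9·√7/7) · (7 / (18·√7)) = 1/2

Interpretation: for a small percentage change in X, the percentage change in Y is approximately 0.50 times as large.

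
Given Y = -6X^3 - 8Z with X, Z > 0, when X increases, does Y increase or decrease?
Y decreases

Taking the partial derivative:
∂Y/∂X = -18X^2

∂Y/∂X = -18X^2 < 0 (assuming positive values)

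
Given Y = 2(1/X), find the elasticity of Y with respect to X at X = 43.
Elasticity = -1

Elasticity = (dY/dX) · (X/Y)

dY/dX = -2/X²
At X = 43: dY/dX = -2/1849, Y = 2/43

Elasticity = (-2/1849) · (43 / (2/43)) = -1

Interpretation: for a small percentage change in X, the percentage change in Y is approximately -1.00 times as large.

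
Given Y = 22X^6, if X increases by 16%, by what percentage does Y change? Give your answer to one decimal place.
143.6%

For Y = 22X^6:
If X → X(1 + 0.16)
Then Y → Y · (1 + 0.16)^6
     ≈ Y · 2.4364

Percentage change = ((1 + 0.16)^6 − 1) × 100% ≈ 143.6%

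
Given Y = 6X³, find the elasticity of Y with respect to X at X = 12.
Elasticity = 3

Elasticity = (dY/dX) · (X/Y)

dY/dX = 18·X²
At X = 12: dY/dX = 2592, Y = 10368

Elasticity = 2592 · (12 / 10368) = 3

Interpretation: for a small percentage change in X, the percentage change in Y is approximately 3.00 times as large.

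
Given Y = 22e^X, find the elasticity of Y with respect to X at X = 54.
Elasticity = 54

Elasticity = (dY/dX) · (X/Y)

dY/dX = 22·e^X
At X = 54: dY/dX = 22·e^54, Y = 22·e^54

Elasticity = (22·e^54) · (54 / (22·e^54)) = 54

Interpretation: for a small percentage change in X, the percentage change in Y is approximately 54.00 times as large.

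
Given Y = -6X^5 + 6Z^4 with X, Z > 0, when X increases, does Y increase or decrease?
Y decreases

Taking the partial derivative:
∂Y/∂X = -30X^4

∂Y/∂X = -30X^4 < 0 (assuming positive values)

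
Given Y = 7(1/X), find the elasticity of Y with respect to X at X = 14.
Elasticity = -1

Elasticity = (dY/dX) · (X/Y)

dY/dX = -7/X²
At X = 14: dY/dX = -1/28, Y = 1/2

Elasticity = (-1/28) · (14 / (1/2)) = -1

Interpretation: for a small percentage change in X, the percentage change in Y is approximately -1.00 times as large.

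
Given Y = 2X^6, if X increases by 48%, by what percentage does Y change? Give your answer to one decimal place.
950.9%

For Y = 2X^6:
If X → X(1 + 0.48)
Then Y → Y · (1 + 0.48)^6
     ≈ Y · 10.5092

Percentage change = ((1 + 0.48)^6 − 1) × 100% ≈ 950.9%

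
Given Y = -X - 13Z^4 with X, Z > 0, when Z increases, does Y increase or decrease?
Y decreases

Taking the partial derivative:
∂Y/∂Z = -52Z^3

∂Y/∂Z = -52Z^3 < 0 (assuming positive values)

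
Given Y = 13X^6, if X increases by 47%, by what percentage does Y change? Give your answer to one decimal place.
909.0%

For Y = 13X^6:
If X → X(1 + 0.47)
Then Y → Y · (1 + 0.47)^6
     ≈ Y · 10.0903

Percentage change = ((1 + 0.47)^6 − 1) × 100% ≈ 909.0%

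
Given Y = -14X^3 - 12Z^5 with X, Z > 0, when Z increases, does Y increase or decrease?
Y decreases

Taking the partial derivative:
∂Y/∂Z = -60Z^4

∂Y/∂Z = -60Z^4 < 0 (assuming positive values)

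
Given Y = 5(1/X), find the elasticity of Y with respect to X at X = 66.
Elasticity = -1

Elasticity = (dY/dX) · (X/Y)

dY/dX = -5/X²
At X = 66: dY/dX = -5/4356, Y = 5/66

Elasticity = (-5/4356) · (66 / (5/66)) = -1

Interpretation: for a small percentage change in X, the percentage change in Y is approximately -1.00 times as large.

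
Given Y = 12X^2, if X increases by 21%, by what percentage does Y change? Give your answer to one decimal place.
46.4%

For Y = 12X^2:
If X → X(1 + 0.21)
Then Y → Y · (1 + 0.21)^2
     = Y · 1.4641

Percentage change = ((1 + 0.21)^2 − 1) × 100% ≈ 46.4%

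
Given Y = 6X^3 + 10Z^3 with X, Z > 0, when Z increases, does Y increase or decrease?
Y increases

Taking the partial derivative:
∂Y/∂Z = 30Z^2

∂Y/∂Z = 30Z^2 > 0 (assuming positive values)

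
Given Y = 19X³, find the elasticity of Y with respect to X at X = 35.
Elasticity = 3

Elasticity = (dY/dX) · (X/Y)

dY/dX = 57·X²
At X = 35: dY/dX = 69825, Y = 814625

Elasticity = 69825 · (35 / 814625) = 3

Interpretation: for a small percentage change in X, the percentage change in Y is approximately 3.00 times as large.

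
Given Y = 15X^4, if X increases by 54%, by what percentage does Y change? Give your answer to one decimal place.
462.4%

For Y = 15X^4:
If X → X(1 + 0.54)
Then Y → Y · (1 + 0.54)^4
     ≈ Y · 5.6245

Percentage change = ((1 + 0.54)^4 − 1) × 100% ≈ 462.4%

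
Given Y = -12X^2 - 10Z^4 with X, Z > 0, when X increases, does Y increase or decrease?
Y decreases

Taking the partial derivative:
∂Y/∂X = -24X

∂Y/∂X = -24X < 0 (assuming positive values)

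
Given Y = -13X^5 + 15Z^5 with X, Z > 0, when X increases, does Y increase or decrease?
Y decreases

Taking the partial derivative:
∂Y/∂X = -65X^4

∂Y/∂X = -65X^4 < 0 (assuming positive values)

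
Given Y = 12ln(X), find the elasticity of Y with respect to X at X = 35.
Elasticity = 1/ln(35) ≈ 0.2813

Elasticity = (dY/dX) · (X/Y)

dY/dX = 12/X
At X = 35: dY/dX = 12/35, Y = 12·ln(35)

Elasticity = (12/35) · (35 / (12·ln(35))) = 1/ln(35) ≈ 0.2813

Interpretation: for a small percentage change in X, the percentage change in Y is approximately 0.28 times as large.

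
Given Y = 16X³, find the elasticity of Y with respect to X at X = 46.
Elasticity = 3

Elasticity = (dY/dX) · (X/Y)

dY/dX = 48·X²
At X = 46: dY/dX = 101568, Y = 1557376

Elasticity = 101568 · (46 / 1557376) = 3

Interpretation: for a small percentage change in X, the percentage change in Y is approximately 3.00 times as large.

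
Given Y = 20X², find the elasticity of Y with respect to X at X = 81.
Elasticity = 2

Elasticity = (dY/dX) · (X/Y)

dY/dX = 40·X
At X = 81: dY/dX = 3240, Y = 131220

Elasticity = 3240 · (81 / 131220) = 2

Interpretation: for a small percentage change in X, the percentage change in Y is approximately 2.00 times as large.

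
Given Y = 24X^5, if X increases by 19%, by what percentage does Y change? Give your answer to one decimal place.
138.6%

For Y = 24X^5:
If X → X(1 + 0.19)
Then Y → Y · (1 + 0.19)^5
     ≈ Y · 2.3864

Percentage change = ((1 + 0.19)^5 − 1) × 100% ≈ 138.6%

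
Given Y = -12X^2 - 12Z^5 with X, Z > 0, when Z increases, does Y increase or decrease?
Y decreases

Taking the partial derivative:
∂Y/∂Z = -60Z^4

∂Y/∂Z = -60Z^4 < 0 (assuming positive values)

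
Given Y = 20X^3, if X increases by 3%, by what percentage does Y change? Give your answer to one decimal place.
9.3%

For Y = 20X^3:
If X → X(1 + 0.03)
Then Y → Y · (1 + 0.03)^3
     ≈ Y · 1.0927

Percentage change = ((1 + 0.03)^3 − 1) × 100% ≈ 9.3%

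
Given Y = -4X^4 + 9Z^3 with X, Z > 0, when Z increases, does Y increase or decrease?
Y increases

Taking the partial derivative:
∂Y/∂Z = 27Z^2

∂Y/∂Z = 27Z^2 > 0 (assuming positive values)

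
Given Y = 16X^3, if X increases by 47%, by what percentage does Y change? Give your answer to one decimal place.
217.7%

For Y = 16X^3:
If X → X(1 + 0.47)
Then Y → Y · (1 + 0.47)^3
     ≈ Y · 3.1765

Percentage change = ((1 + 0.47)^3 − 1) × 100% ≈ 217.7%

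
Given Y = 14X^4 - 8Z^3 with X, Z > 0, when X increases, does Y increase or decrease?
Y increases

Taking the partial derivative:
∂Y/∂X = 56X^3

∂Y/∂X = 56X^3 > 0 (assuming positive values)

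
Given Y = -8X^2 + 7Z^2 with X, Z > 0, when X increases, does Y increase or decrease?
Y decreases

Taking the partial derivative:
∂Y/∂X = -16X

∂Y/∂X = -16X < 0 (assuming positive values)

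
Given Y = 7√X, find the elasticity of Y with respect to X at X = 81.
Elasticity = 1/2

Elasticity = (dY/dX) · (X/Y)

dY/dX = 7/(2·√X)
At X = 81: dY/dX = 7/18, Y = 63

Elasticity = (7/18) · (81 / 63) = 1/2

Interpretation: for a small percentage change in X, the percentage change in Y is approximately 0.50 times as large.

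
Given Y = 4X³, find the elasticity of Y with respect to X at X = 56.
Elasticity = 3

Elasticity = (dY/dX) · (X/Y)

dY/dX = 12·X²
At X = 56: dY/dX = 37632, Y = 702464

Elasticity = 37632 · (56 / 702464) = 3

Interpretation: for a small percentage change in X, the percentage change in Y is approximately 3.00 times as large.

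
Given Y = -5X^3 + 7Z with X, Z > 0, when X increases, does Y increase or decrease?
Y decreases

Taking the partial derivative:
∂Y/∂X = -15X^2

∂Y/∂X = -15X^2 < 0 (assuming positive values)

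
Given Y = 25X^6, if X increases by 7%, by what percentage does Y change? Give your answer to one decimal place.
50.1%

For Y = 25X^6:
If X → X(1 + 0.07)
Then Y → Y · (1 + 0.07)^6
     ≈ Y · 1.5007

Percentage change = ((1 + 0.07)^6 − 1) × 100% ≈ 50.1%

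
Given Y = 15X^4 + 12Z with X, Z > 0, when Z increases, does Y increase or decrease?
Y increases

Taking the partial derivative:
∂Y/∂Z = 12

∂Y/∂Z = 12 > 0 (assuming positive values)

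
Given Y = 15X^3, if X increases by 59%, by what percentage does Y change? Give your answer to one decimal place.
302.0%

For Y = 15X^3:
If X → X(1 + 0.59)
Then Y → Y · (1 + 0.59)^3
     ≈ Y · 4.0197

Percentage change = ((1 + 0.59)^3 − 1) × 100% ≈ 302.0%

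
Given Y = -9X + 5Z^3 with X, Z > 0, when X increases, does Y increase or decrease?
Y decreases

Taking the partial derivative:
∂Y/∂X = -9

∂Y/∂X = -9 < 0 (assuming positive values)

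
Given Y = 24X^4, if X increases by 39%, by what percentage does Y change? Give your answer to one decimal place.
273.3%

For Y = 24X^4:
If X → X(1 + 0.39)
Then Y → Y · (1 + 0.39)^4
     ≈ Y · 3.7330

Percentage change = ((1 + 0.39)^4 − 1) × 100% ≈ 273.3%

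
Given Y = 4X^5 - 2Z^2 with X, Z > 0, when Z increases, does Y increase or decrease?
Y decreases

Taking the partial derivative:
∂Y/∂Z = -4Z

∂Y/∂Z = -4Z < 0 (assuming positive values)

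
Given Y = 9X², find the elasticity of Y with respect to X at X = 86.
Elasticity = 2

Elasticity = (dY/dX) · (X/Y)

dY/dX = 18·X
At X = 86: dY/dX = 1548, Y = 66564

Elasticity = 1548 · (86 / 66564) = 2

Interpretation: for a small percentage change in X, the percentage change in Y is approximately 2.00 times as large.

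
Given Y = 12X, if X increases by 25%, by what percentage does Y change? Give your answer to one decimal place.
25.0%

For Y = 12X:
If X → X(1 + 0.25)
Then Y → Y · (1 + 0.25)^1
     = Y · 1.2500

Percentage change = ((1 + 0.25)^1 − 1) × 100% = 25.0%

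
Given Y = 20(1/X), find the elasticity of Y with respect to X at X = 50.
Elasticity = -1

Elasticity = (dY/dX) · (X/Y)

dY/dX = -20/X²
At X = 50: dY/dX = -1/125, Y = 2/5

Elasticity = (-1/125) · (50 / (2/5)) = -1

Interpretation: for a small percentage change in X, the percentage change in Y is approximately -1.00 times as large.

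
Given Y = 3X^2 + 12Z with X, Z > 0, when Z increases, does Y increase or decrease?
Y increases

Taking the partial derivative:
∂Y/∂Z = 12

∂Y/∂Z = 12 > 0 (assuming positive values)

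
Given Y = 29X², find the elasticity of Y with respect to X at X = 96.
Elasticity = 2

Elasticity = (dY/dX) · (X/Y)

dY/dX = 58·X
At X = 96: dY/dX = 5568, Y = 267264

Elasticity = 5568 · (96 / 267264) = 2

Interpretation: for a small percentage change in X, the percentage change in Y is approximately 2.00 times as large.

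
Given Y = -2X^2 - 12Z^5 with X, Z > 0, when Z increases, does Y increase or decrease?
Y decreases

Taking the partial derivative:
∂Y/∂Z = -60Z^4

∂Y/∂Z = -60Z^4 < 0 (assuming positive values)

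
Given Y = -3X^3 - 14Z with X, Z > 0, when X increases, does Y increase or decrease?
Y decreases

Taking the partial derivative:
∂Y/∂X = -9X^2

∂Y/∂X = -9X^2 < 0 (assuming positive values)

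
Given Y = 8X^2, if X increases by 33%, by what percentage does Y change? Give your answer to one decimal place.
76.9%

For Y = 8X^2:
If X → X(1 + 0.33)
Then Y → Y · (1 + 0.33)^2
     = Y · 1.7689

Percentage change = ((1 + 0.33)^2 − 1) × 100% ≈ 76.9%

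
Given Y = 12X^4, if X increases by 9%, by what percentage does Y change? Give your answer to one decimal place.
41.2%

For Y = 12X^4:
If X → X(1 + 0.09)
Then Y → Y · (1 + 0.09)^4
     ≈ Y · 1.4116

Percentage change = ((1 + 0.09)^4 − 1) × 100% ≈ 41.2%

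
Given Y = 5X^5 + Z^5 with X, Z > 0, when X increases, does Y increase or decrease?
Y increases

Taking the partial derivative:
∂Y/∂X = 25X^4

∂Y/∂X = 25X^4 > 0 (assuming positive values)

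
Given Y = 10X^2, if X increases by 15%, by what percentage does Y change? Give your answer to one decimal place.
32.3%

For Y = 10X^2:
If X → X(1 + 0.15)
Then Y → Y · (1 + 0.15)^2
     = Y · 1.3225

Percentage change = ((1 + 0.15)^2 − 1) × 100% ≈ 32.3%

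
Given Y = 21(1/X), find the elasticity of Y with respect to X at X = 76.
Elasticity = -1

Elasticity = (dY/dX) · (X/Y)

dY/dX = -21/X²
At X = 76: dY/dX = -21/5776, Y = 21/76

Elasticity = (-21/5776) · (76 / (21/76)) = -1

Interpretation: for a small percentage change in X, the percentage change in Y is approximately -1.00 times as large.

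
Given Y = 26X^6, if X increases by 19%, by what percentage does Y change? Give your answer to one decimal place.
184.0%

For Y = 26X^6:
If X → X(1 + 0.19)
Then Y → Y · (1 + 0.19)^6
     ≈ Y · 2.8398

Percentage change = ((1 + 0.19)^6 − 1) × 100% ≈ 184.0%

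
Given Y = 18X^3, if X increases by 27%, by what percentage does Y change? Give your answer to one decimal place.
104.8%

For Y = 18X^3:
If X → X(1 + 0.27)
Then Y → Y · (1 + 0.27)^3
     ≈ Y · 2.0484

Percentage change = ((1 + 0.27)^3 − 1) × 100% ≈ 104.8%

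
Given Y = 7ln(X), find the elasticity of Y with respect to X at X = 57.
Elasticity = 1/ln(57) ≈ 0.2473

Elasticity = (dY/dX) · (X/Y)

dY/dX = 7/X
At X = 57: dY/dX = 7/57, Y = 7·ln(57)

Elasticity = (7/57) · (57 / (7·ln(57))) = 1/ln(57) ≈ 0.2473

Interpretation: for a small percentage change in X, the percentage change in Y is approximately 0.25 times as large.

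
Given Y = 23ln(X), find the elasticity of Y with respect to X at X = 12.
Elasticity = 1/ln(12) ≈ 0.4024

Elasticity = (dY/dX) · (X/Y)

dY/dX = 23/X
At X = 12: dY/dX = 23/12, Y = 23·ln(12)

Elasticity = (23/12) · (12 / (23·ln(12))) = 1/ln(12) ≈ 0.4024

Interpretation: for a small percentage change in X, the percentage change in Y is approximately 0.40 times as large.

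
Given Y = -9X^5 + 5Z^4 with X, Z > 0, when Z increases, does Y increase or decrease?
Y increases

Taking the partial derivative:
∂Y/∂Z = 20Z^3

∂Y/∂Z = 20Z^3 > 0 (assuming positive values)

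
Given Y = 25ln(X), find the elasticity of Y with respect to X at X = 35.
Elasticity = 1/ln(35) ≈ 0.2813

Elasticity = (dY/dX) · (X/Y)

dY/dX = 25/X
At X = 35: dY/dX = 5/7, Y = 25·ln(35)

Elasticity = (5/7) · (35 / (25·ln(35))) = 1/ln(35) ≈ 0.2813

Interpretation: for a small percentage change in X, the percentage change in Y is approximately 0.28 times as large.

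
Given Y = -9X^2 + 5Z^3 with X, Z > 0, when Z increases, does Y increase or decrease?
Y increases

Taking the partial derivative:
∂Y/∂Z = 15Z^2

∂Y/∂Z = 15Z^2 > 0 (assuming positive values)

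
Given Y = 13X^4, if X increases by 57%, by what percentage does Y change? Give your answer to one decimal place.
507.6%

For Y = 13X^4:
If X → X(1 + 0.57)
Then Y → Y · (1 + 0.57)^4
     ≈ Y · 6.0757

Percentage change = ((1 + 0.57)^4 − 1) × 100% ≈ 507.6%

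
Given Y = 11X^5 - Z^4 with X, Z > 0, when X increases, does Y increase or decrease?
Y increases

Taking the partial derivative:
∂Y/∂X = 55X^4

∂Y/∂X = 55X^4 > 0 (assuming positive values)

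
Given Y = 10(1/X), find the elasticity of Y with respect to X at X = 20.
Elasticity = -1

Elasticity = (dY/dX) · (X/Y)

dY/dX = -10/X²
At X = 20: dY/dX = -1/40, Y = 1/2

Elasticity = (-1/40) · (20 / (1/2)) = -1

Interpretation: for a small percentage change in X, the percentage change in Y is approximately -1.00 times as large.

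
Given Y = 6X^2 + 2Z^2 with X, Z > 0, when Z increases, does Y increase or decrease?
Y increases

Taking the partial derivative:
∂Y/∂Z = 4Z

∂Y/∂Z = 4Z > 0 (assuming positive values)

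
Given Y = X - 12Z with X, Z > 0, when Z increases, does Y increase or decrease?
Y decreases

Taking the partial derivative:
∂Y/∂Z = -12

∂Y/∂Z = -12 < 0 (assuming positive values)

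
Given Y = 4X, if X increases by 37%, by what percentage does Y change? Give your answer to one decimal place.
37.0%

For Y = 4X:
If X → X(1 + 0.37)
Then Y → Y · (1 + 0.37)^1
     = Y · 1.3700

Percentage change = ((1 + 0.37)^1 − 1) × 100% = 37.0%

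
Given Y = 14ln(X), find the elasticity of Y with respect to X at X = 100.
Elasticity = 1/ln(100) ≈ 0.2171

Elasticity = (dY/dX) · (X/Y)

dY/dX = 14/X
At X = 100: dY/dX = 7/50, Y = 14·ln(100)

Elasticity = (7/50) · (100 / (14·ln(100))) = 1/ln(100) ≈ 0.2171

Interpretation: for a small percentage change in X, the percentage change in Y is approximately 0.22 times as large.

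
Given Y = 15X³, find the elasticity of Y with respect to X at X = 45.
Elasticity = 3

Elasticity = (dY/dX) · (X/Y)

dY/dX = 45·X²
At X = 45: dY/dX = 91125, Y = 1366875

Elasticity = 91125 · (45 / 1366875) = 3

Interpretation: for a small percentage change in X, the percentage change in Y is approximately 3.00 times as large.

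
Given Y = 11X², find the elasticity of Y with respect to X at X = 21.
Elasticity = 2

Elasticity = (dY/dX) · (X/Y)

dY/dX = 22·X
At X = 21: dY/dX = 462, Y = 4851

Elasticity = 462 · (21 / 4851) = 2

Interpretation: for a small percentage change in X, the percentage change in Y is approximately 2.00 times as large.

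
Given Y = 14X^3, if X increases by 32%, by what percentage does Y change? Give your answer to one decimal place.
130.0%

For Y = 14X^3:
If X → X(1 + 0.32)
Then Y → Y · (1 + 0.32)^3
     ≈ Y · 2.3000

Percentage change = ((1 + 0.32)^3 − 1) × 100% ≈ 130.0%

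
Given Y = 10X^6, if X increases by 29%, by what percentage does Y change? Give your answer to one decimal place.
360.8%

For Y = 10X^6:
If X → X(1 + 0.29)
Then Y → Y · (1 + 0.29)^6
     ≈ Y · 4.6083

Percentage change = ((1 + 0.29)^6 − 1) × 100% ≈ 360.8%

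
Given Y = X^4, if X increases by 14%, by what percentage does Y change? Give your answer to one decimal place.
68.9%

For Y = X^4:
If X → X(1 + 0.14)
Then Y → Y · (1 + 0.14)^4
     ≈ Y · 1.6890

Percentage change = ((1 + 0.14)^4 − 1) × 100% ≈ 68.9%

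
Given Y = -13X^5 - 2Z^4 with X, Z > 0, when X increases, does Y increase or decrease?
Y decreases

Taking the partial derivative:
∂Y/∂X = -65X^4

∂Y/∂X = -65X^4 < 0 (assuming positive values)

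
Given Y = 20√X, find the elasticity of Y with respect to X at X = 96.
Elasticity = 1/2

Elasticity = (dY/dX) · (X/Y)

dY/dX = 10/√X
At X = 96: dY/dX = 5·√6/12, Y = 80·√6

Elasticity = (5·√6/12) · (96 / (80·√6)) = 1/2

Interpretation: for a small percentage change in X, the percentage change in Y is approximately 0.50 times as large.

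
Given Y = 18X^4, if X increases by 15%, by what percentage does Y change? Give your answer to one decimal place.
74.9%

For Y = 18X^4:
If X → X(1 + 0.15)
Then Y → Y · (1 + 0.15)^4
     ≈ Y · 1.7490

Percentage change = ((1 + 0.15)^4 − 1) × 100% ≈ 74.9%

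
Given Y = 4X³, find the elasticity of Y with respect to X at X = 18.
Elasticity = 3

Elasticity = (dY/dX) · (X/Y)

dY/dX = 12·X²
At X = 18: dY/dX = 3888, Y = 23328

Elasticity = 3888 · (18 / 23328) = 3

Interpretation: for a small percentage change in X, the percentage change in Y is approximately 3.00 times as large.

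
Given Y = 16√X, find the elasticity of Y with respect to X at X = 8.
Elasticity = 1/2

Elasticity = (dY/dX) · (X/Y)

dY/dX = 8/√X
At X = 8: dY/dX = 2·√2, Y = 32·√2

Elasticity = (2·√2) · (8 / (32·√2)) = 1/2

Interpretation: for a small percentage change in X, the percentage change in Y is approximately 0.50 times as large.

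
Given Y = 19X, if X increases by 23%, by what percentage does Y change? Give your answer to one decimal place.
23.0%

For Y = 19X:
If X → X(1 + 0.23)
Then Y → Y · (1 + 0.23)^1
     = Y · 1.2300

Percentage change = ((1 + 0.23)^1 − 1) × 100% = 23.0%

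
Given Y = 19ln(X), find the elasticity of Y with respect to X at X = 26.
Elasticity = 1/ln(26) ≈ 0.3069

Elasticity = (dY/dX) · (X/Y)

dY/dX = 19/X
At X = 26: dY/dX = 19/26, Y = 19·ln(26)

Elasticity = (19/26) · (26 / (19·ln(26))) = 1/ln(26) ≈ 0.3069

Interpretation: for a small percentage change in X, the percentage change in Y is approximately 0.31 times as large.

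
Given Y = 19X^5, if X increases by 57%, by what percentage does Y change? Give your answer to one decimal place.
853.9%

For Y = 19X^5:
If X → X(1 + 0.57)
Then Y → Y · (1 + 0.57)^5
     ≈ Y · 9.5389

Percentage change = ((1 + 0.57)^5 − 1) × 100% ≈ 853.9%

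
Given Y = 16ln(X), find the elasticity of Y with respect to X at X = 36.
Elasticity = 1/ln(36) ≈ 0.2791

Elasticity = (dY/dX) · (X/Y)

dY/dX = 16/X
At X = 36: dY/dX = 4/9, Y = 16·ln(36)

Elasticity = (4/9) · (36 / (16·ln(36))) = 1/ln(36) ≈ 0.2791

Interpretation: for a small percentage change in X, the percentage change in Y is approximately 0.28 times as large.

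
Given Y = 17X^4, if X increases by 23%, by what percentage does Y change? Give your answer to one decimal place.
128.9%

For Y = 17X^4:
If X → X(1 + 0.23)
Then Y → Y · (1 + 0.23)^4
     ≈ Y · 2.2889

Percentage change = ((1 + 0.23)^4 − 1) × 100% ≈ 128.9%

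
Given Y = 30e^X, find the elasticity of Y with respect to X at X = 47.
Elasticity = 47

Elasticity = (dY/dX) · (X/Y)

dY/dX = 30·e^X
At X = 47: dY/dX = 30·e^47, Y = 30·e^47

Elasticity = (30·e^47) · (47 / (30·e^47)) = 47

Interpretation: for a small percentage change in X, the percentage change in Y is approximately 47.00 times as large.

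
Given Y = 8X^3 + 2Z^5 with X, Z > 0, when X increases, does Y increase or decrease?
Y increases

Taking the partial derivative:
∂Y/∂X = 24X^2

∂Y/∂X = 24X^2 > 0 (assuming positive values)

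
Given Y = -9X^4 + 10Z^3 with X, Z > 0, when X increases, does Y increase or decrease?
Y decreases

Taking the partial derivative:
∂Y/∂X = -36X^3

∂Y/∂X = -36X^3 < 0 (assuming positive values)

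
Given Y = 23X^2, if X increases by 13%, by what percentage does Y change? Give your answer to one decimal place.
27.7%

For Y = 23X^2:
If X → X(1 + 0.13)
Then Y → Y · (1 + 0.13)^2
     = Y · 1.2769

Percentage change = ((1 + 0.13)^2 − 1) × 100% ≈ 27.7%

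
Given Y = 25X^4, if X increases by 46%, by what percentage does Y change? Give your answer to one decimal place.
354.4%

For Y = 25X^4:
If X → X(1 + 0.46)
Then Y → Y · (1 + 0.46)^4
     ≈ Y · 4.5437

Percentage change = ((1 + 0.46)^4 − 1) × 100% ≈ 354.4%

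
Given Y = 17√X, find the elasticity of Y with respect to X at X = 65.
Elasticity = 1/2

Elasticity = (dY/dX) · (X/Y)

dY/dX = 17/(2·√X)
At X = 65: dY/dX = 17·√65/130, Y = 17·√65

Elasticity = (17·√65/130) · (65 / (17·√65)) = 1/2

Interpretation: for a small percentage change in X, the percentage change in Y is approximately 0.50 times as large.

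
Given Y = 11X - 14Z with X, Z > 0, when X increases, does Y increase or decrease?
Y increases

Taking the partial derivative:
∂Y/∂X = 11

∂Y/∂X = 11 > 0 (assuming positive values)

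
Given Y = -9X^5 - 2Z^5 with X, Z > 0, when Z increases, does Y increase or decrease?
Y decreases

Taking the partial derivative:
∂Y/∂Z = -10Z^4

∂Y/∂Z = -10Z^4 < 0 (assuming positive values)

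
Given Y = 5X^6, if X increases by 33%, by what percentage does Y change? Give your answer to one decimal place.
453.5%

For Y = 5X^6:
If X → X(1 + 0.33)
Then Y → Y · (1 + 0.33)^6
     ≈ Y · 5.5349

Percentage change = ((1 + 0.33)^6 − 1) × 100% ≈ 453.5%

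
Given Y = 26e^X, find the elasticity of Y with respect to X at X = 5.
Elasticity = 5

Elasticity = (dY/dX) · (X/Y)

dY/dX = 26·e^X
At X = 5: dY/dX = 26·e^5, Y = 26·e^5

Elasticity = (26·e^5) · (5 / (26·e^5)) = 5

Interpretation: for a small percentage change in X, the percentage change in Y is approximately 5.00 times as large.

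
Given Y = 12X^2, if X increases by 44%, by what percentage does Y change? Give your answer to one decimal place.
107.4%

For Y = 12X^2:
If X → X(1 + 0.44)
Then Y → Y · (1 + 0.44)^2
     = Y · 2.0736

Percentage change = ((1 + 0.44)^2 − 1) × 100% ≈ 107.4%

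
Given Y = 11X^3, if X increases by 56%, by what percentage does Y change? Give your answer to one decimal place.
279.6%

For Y = 11X^3:
If X → X(1 + 0.56)
Then Y → Y · (1 + 0.56)^3
     ≈ Y · 3.7964

Percentage change = ((1 + 0.56)^3 − 1) × 100% ≈ 279.6%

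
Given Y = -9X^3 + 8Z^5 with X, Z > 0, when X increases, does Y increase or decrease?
Y decreases

Taking the partial derivative:
∂Y/∂X = -27X^2

∂Y/∂X = -27X^2 < 0 (assuming positive values)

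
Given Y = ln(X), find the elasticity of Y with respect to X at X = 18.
Elasticity = 1/ln(18) ≈ 0.3460

Elasticity = (dY/dX) · (X/Y)

dY/dX = 1/X
At X = 18: dY/dX = 1/18, Y = ln(18)

Elasticity = (1/18) · (18 / (ln(18))) = 1/ln(18) ≈ 0.3460

Interpretation: for a small percentage change in X, the percentage change in Y is approximately 0.35 times as large.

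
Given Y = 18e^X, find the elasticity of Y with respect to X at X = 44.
Elasticity = 44

Elasticity = (dY/dX) · (X/Y)

dY/dX = 18·e^X
At X = 44: dY/dX = 18·e^44, Y = 18·e^44

Elasticity = (18·e^44) · (44 / (18·e^44)) = 44

Interpretation: for a small percentage change in X, the percentage change in Y is approximately 44.00 times as large.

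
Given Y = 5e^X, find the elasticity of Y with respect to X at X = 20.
Elasticity = 20

Elasticity = (dY/dX) · (X/Y)

dY/dX = 5·e^X
At X = 20: dY/dX = 5·e^20, Y = 5·e^20

Elasticity = (5·e^20) · (20 / (5·e^20)) = 20

Interpretation: for a small percentage change in X, the percentage change in Y is approximately 20.00 times as large.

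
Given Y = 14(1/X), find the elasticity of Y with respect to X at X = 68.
Elasticity = -1

Elasticity = (dY/dX) · (X/Y)

dY/dX = -14/X²
At X = 68: dY/dX = -7/2312, Y = 7/34

Elasticity = (-7/2312) · (68 / (7/34)) = -1

Interpretation: for a small percentage change in X, the percentage change in Y is approximately -1.00 times as large.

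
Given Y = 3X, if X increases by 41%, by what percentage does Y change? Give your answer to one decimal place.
41.0%

For Y = 3X:
If X → X(1 + 0.41)
Then Y → Y · (1 + 0.41)^1
     = Y · 1.4100

Percentage change = ((1 + 0.41)^1 − 1) × 100% = 41.0%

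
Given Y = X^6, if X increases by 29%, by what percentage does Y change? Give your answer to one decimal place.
360.8%

For Y = X^6:
If X → X(1 + 0.29)
Then Y → Y · (1 + 0.29)^6
     ≈ Y · 4.6083

Percentage change = ((1 + 0.29)^6 − 1) × 100% ≈ 360.8%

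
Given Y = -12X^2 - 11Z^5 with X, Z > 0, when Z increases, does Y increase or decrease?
Y decreases

Taking the partial derivative:
∂Y/∂Z = -55Z^4

∂Y/∂Z = -55Z^4 < 0 (assuming positive values)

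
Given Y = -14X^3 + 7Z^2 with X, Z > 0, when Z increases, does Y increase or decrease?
Y increases

Taking the partial derivative:
∂Y/∂Z = 14Z

∂Y/∂Z = 14Z > 0 (assuming positive values)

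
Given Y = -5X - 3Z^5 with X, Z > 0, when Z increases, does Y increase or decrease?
Y decreases

Taking the partial derivative:
∂Y/∂Z = -15Z^4

∂Y/∂Z = -15Z^4 < 0 (assuming positive values)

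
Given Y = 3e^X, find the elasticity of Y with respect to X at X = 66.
Elasticity = 66

Elasticity = (dY/dX) · (X/Y)

dY/dX = 3·e^X
At X = 66: dY/dX = 3·e^66, Y = 3·e^66

Elasticity = (3·e^66) · (66 / (3·e^66)) = 66

Interpretation: for a small percentage change in X, the percentage change in Y is approximately 66.00 times as large.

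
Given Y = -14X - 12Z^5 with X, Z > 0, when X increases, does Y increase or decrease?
Y decreases

Taking the partial derivative:
∂Y/∂X = -14

∂Y/∂X = -14 < 0 (assuming positive values)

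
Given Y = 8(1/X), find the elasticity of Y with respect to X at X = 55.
Elasticity = -1

Elasticity = (dY/dX) · (X/Y)

dY/dX = -8/X²
At X = 55: dY/dX = -8/3025, Y = 8/55

Elasticity = (-8/3025) · (55 / (8/55)) = -1

Interpretation: for a small percentage change in X, the percentage change in Y is approximately -1.00 times as large.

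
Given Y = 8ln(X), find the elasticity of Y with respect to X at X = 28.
Elasticity = 1/ln(28) ≈ 0.3001

Elasticity = (dY/dX) · (X/Y)

dY/dX = 8/X
At X = 28: dY/dX = 2/7, Y = 8·ln(28)

Elasticity = (2/7) · (28 / (8·ln(28))) = 1/ln(28) ≈ 0.3001

Interpretation: for a small percentage change in X, the percentage change in Y is approximately 0.30 times as large.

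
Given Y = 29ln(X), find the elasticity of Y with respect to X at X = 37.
Elasticity = 1/ln(37) ≈ 0.2769

Elasticity = (dY/dX) · (X/Y)

dY/dX = 29/X
At X = 37: dY/dX = 29/37, Y = 29·ln(37)

Elasticity = (29/37) · (37 / (29·ln(37))) = 1/ln(37) ≈ 0.2769

Interpretation: for a small percentage change in X, the percentage change in Y is approximately 0.28 times as large.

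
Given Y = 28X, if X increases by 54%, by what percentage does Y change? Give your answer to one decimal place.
54.0%

For Y = 28X:
If X → X(1 + 0.54)
Then Y → Y · (1 + 0.54)^1
     = Y · 1.5400

Percentage change = ((1 + 0.54)^1 − 1) × 100% = 54.0%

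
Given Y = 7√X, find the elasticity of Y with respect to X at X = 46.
Elasticity = 1/2

Elasticity = (dY/dX) · (X/Y)

dY/dX = 7/(2·√X)
At X = 46: dY/dX = 7·√46/92, Y = 7·√46

Elasticity = (7·√46/92) · (46 / (7·√46)) = 1/2

Interpretation: for a small percentage change in X, the percentage change in Y is approximately 0.50 times as large.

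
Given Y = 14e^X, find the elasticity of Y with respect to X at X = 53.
Elasticity = 53

Elasticity = (dY/dX) · (X/Y)

dY/dX = 14·e^X
At X = 53: dY/dX = 14·e^53, Y = 14·e^53

Elasticity = (14·e^53) · (53 / (14·e^53)) = 53

Interpretation: for a small percentage change in X, the percentage change in Y is approximately 53.00 times as large.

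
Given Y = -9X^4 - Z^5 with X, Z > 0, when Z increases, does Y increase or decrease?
Y decreases

Taking the partial derivative:
∂Y/∂Z = -5Z^4

∂Y/∂Z = -5Z^4 < 0 (assuming positive values)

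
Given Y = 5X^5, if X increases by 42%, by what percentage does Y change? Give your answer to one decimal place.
477.4%

For Y = 5X^5:
If X → X(1 + 0.42)
Then Y → Y · (1 + 0.42)^5
     ≈ Y · 5.7735

Percentage change = ((1 + 0.42)^5 − 1) × 100% ≈ 477.4%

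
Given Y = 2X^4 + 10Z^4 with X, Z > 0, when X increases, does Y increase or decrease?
Y increases

Taking the partial derivative:
∂Y/∂X = 8X^3

∂Y/∂X = 8X^3 > 0 (assuming positive values)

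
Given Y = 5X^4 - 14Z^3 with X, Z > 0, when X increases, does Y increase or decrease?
Y increases

Taking the partial derivative:
∂Y/∂X = 20X^3

∂Y/∂X = 20X^3 > 0 (assuming positive values)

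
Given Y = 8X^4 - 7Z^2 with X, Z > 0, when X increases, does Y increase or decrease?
Y increases

Taking the partial derivative:
∂Y/∂X = 32X^3

∂Y/∂X = 32X^3 > 0 (assuming positive values)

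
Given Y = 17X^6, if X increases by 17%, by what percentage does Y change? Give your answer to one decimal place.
156.5%

For Y = 17X^6:
If X → X(1 + 0.17)
Then Y → Y · (1 + 0.17)^6
     ≈ Y · 2.5652

Percentage change = ((1 + 0.17)^6 − 1) × 100% ≈ 156.5%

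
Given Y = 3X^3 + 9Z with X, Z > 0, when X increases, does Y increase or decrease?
Y increases

Taking the partial derivative:
∂Y/∂X = 9X^2

∂Y/∂X = 9X^2 > 0 (assuming positive values)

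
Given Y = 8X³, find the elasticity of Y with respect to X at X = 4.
Elasticity = 3

Elasticity = (dY/dX) · (X/Y)

dY/dX = 24·X²
At X = 4: dY/dX = 384, Y = 512

Elasticity = 384 · (4 / 512) = 3

Interpretation: for a small percentage change in X, the percentage change in Y is approximately 3.00 times as large.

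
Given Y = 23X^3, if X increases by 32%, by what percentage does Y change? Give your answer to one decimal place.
130.0%

For Y = 23X^3:
If X → X(1 + 0.32)
Then Y → Y · (1 + 0.32)^3
     ≈ Y · 2.3000

Percentage change = ((1 + 0.32)^3 − 1) × 100% ≈ 130.0%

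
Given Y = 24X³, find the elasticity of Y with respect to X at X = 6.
Elasticity = 3

Elasticity = (dY/dX) · (X/Y)

dY/dX = 72·X²
At X = 6: dY/dX = 2592, Y = 5184

Elasticity = 2592 · (6 / 5184) = 3

Interpretation: for a small percentage change in X, the percentage change in Y is approximately 3.00 times as large.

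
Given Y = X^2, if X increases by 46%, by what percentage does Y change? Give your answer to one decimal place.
113.2%

For Y = X^2:
If X → X(1 + 0.46)
Then Y → Y · (1 + 0.46)^2
     = Y · 2.1316

Percentage change = ((1 + 0.46)^2 − 1) × 100% ≈ 113.2%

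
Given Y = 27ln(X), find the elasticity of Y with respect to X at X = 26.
Elasticity = 1/ln(26) ≈ 0.3069

Elasticity = (dY/dX) · (X/Y)

dY/dX = 27/X
At X = 26: dY/dX = 27/26, Y = 27·ln(26)

Elasticity = (27/26) · (26 / (27·ln(26))) = 1/ln(26) ≈ 0.3069

Interpretation: for a small percentage change in X, the percentage change in Y is approximately 0.31 times as large.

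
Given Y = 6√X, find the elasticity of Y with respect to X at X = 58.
Elasticity = 1/2

Elasticity = (dY/dX) · (X/Y)

dY/dX = 3/√X
At X = 58: dY/dX = 3·√58/58, Y = 6·√58

Elasticity = (3·√58/58) · (58 / (6·√58)) = 1/2

Interpretation: for a small percentage change in X, the percentage change in Y is approximately 0.50 times as large.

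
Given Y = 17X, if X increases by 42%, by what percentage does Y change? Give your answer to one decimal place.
42.0%

For Y = 17X:
If X → X(1 + 0.42)
Then Y → Y · (1 + 0.42)^1
     = Y · 1.4200

Percentage change = ((1 + 0.42)^1 − 1) × 100% = 42.0%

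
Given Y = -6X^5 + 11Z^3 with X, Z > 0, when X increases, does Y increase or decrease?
Y decreases

Taking the partial derivative:
∂Y/∂X = -30X^4

∂Y/∂X = -30X^4 < 0 (assuming positive values)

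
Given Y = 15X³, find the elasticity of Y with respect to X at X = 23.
Elasticity = 3

Elasticity = (dY/dX) · (X/Y)

dY/dX = 45·X²
At X = 23: dY/dX = 23805, Y = 182505

Elasticity = 23805 · (23 / 182505) = 3

Interpretation: for a small percentage change in X, the percentage change in Y is approximately 3.00 times as large.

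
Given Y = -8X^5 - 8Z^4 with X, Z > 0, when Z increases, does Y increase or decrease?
Y decreases

Taking the partial derivative:
∂Y/∂Z = -32Z^3

∂Y/∂Z = -32Z^3 < 0 (assuming positive values)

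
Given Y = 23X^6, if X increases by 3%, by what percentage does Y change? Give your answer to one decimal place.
19.4%

For Y = 23X^6:
If X → X(1 + 0.03)
Then Y → Y · (1 + 0.03)^6
     ≈ Y · 1.1941

Percentage change = ((1 + 0.03)^6 − 1) × 100% ≈ 19.4%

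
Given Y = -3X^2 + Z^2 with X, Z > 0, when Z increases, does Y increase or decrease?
Y increases

Taking the partial derivative:
∂Y/∂Z = 2Z

∂Y/∂Z = 2Z > 0 (assuming positive values)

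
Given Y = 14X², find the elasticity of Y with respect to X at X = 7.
Elasticity = 2

Elasticity = (dY/dX) · (X/Y)

dY/dX = 28·X
At X = 7: dY/dX = 196, Y = 686

Elasticity = 196 · (7 / 686) = 2

Interpretation: for a small percentage change in X, the percentage change in Y is approximately 2.00 times as large.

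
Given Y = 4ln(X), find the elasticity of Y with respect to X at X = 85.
Elasticity = 1/ln(85) ≈ 0.2251

Elasticity = (dY/dX) · (X/Y)

dY/dX = 4/X
At X = 85: dY/dX = 4/85, Y = 4·ln(85)

Elasticity = (4/85) · (85 / (4·ln(85))) = 1/ln(85) ≈ 0.2251

Interpretation: for a small percentage change in X, the percentage change in Y is approximately 0.23 times as large.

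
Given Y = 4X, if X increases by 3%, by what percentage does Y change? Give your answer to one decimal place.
3.0%

For Y = 4X:
If X → X(1 + 0.03)
Then Y → Y · (1 + 0.03)^1
     = Y · 1.0300

Percentage change = ((1 + 0.03)^1 − 1) × 100% = 3.0%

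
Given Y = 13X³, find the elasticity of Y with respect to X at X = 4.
Elasticity = 3

Elasticity = (dY/dX) · (X/Y)

dY/dX = 39·X²
At X = 4: dY/dX = 624, Y = 832

Elasticity = 624 · (4 / 832) = 3

Interpretation: for a small percentage change in X, the percentage change in Y is approximately 3.00 times as large.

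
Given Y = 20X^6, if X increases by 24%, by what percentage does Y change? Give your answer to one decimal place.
263.5%

For Y = 20X^6:
If X → X(1 + 0.24)
Then Y → Y · (1 + 0.24)^6
     ≈ Y · 3.6352

Percentage change = ((1 + 0.24)^6 − 1) × 100% ≈ 263.5%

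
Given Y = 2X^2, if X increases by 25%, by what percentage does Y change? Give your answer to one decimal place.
56.3%

For Y = 2X^2:
If X → X(1 + 0.25)
Then Y → Y · (1 + 0.25)^2
     = Y · 1.5625

Percentage change = ((1 + 0.25)^2 − 1) × 100% ≈ 56.3%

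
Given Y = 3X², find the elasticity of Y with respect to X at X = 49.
Elasticity = 2

Elasticity = (dY/dX) · (X/Y)

dY/dX = 6·X
At X = 49: dY/dX = 294, Y = 7203

Elasticity = 294 · (49 / 7203) = 2

Interpretation: for a small percentage change in X, the percentage change in Y is approximately 2.00 times as large.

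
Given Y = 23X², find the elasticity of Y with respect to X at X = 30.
Elasticity = 2

Elasticity = (dY/dX) · (X/Y)

dY/dX = 46·X
At X = 30: dY/dX = 1380, Y = 20700

Elasticity = 1380 · (30 / 20700) = 2

Interpretation: for a small percentage change in X, the percentage change in Y is approximately 2.00 times as large.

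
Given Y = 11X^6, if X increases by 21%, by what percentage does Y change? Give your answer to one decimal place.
213.8%

For Y = 11X^6:
If X → X(1 + 0.21)
Then Y → Y · (1 + 0.21)^6
     ≈ Y · 3.1384

Percentage change = ((1 + 0.21)^6 − 1) × 100% ≈ 213.8%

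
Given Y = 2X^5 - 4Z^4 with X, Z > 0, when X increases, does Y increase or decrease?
Y increases

Taking the partial derivative:
∂Y/∂X = 10X^4

∂Y/∂X = 10X^4 > 0 (assuming positive values)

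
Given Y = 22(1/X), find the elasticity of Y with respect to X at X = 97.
Elasticity = -1

Elasticity = (dY/dX) · (X/Y)

dY/dX = -22/X²
At X = 97: dY/dX = -22/9409, Y = 22/97

Elasticity = (-22/9409) · (97 / (22/97)) = -1

Interpretation: for a small percentage change in X, the percentage change in Y is approximately -1.00 times as large.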